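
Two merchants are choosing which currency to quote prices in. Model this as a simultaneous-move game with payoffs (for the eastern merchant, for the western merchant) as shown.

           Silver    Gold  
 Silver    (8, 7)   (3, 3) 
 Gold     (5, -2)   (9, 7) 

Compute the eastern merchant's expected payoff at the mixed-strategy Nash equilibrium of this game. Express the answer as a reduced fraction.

19/3

The western merchant mixes with probability q on Silver, chosen so the eastern merchant is indifferent: 8q + 3(1−q) = 5q + 9(1−q) gives q = 2/3.
The eastern merchant's expected payoff (from either row, since indifferent) is 8·2/3 + 3·1/3 = 19/3.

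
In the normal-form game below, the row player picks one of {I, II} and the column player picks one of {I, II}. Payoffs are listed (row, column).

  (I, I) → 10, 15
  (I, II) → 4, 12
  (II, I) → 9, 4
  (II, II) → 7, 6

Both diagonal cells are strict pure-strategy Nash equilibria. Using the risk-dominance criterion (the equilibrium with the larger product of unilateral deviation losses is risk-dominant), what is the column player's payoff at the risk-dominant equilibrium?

6

At both I: the row player loses 10 − 9 = 1 by deviating; the column player loses 15 − 12 = 3. Product = 1·3 = 3.
At both II: the row player loses 7 − 4 = 3 by deviating; the column player loses 6 − 4 = 2. Product = 3·2 = 6.
6 > 3, so both II is risk-dominant. The column player's payoff there is 6.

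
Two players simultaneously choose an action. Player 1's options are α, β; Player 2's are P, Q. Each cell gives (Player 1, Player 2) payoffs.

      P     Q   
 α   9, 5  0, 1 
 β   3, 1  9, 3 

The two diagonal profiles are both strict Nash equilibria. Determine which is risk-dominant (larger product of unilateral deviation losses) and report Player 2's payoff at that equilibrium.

5

At (α, P): Player 1 loses 9 − 3 = 6 by deviating; Player 2 loses 5 − 1 = 4. Product = 6·4 = 24.
At (β, Q): Player 1 loses 9 − 0 = 9 by deviating; Player 2 loses 3 − 1 = 2. Product = 9·2 = 18.
24 > 18, so (α, P) is risk-dominant. Player 2's payoff there is 5.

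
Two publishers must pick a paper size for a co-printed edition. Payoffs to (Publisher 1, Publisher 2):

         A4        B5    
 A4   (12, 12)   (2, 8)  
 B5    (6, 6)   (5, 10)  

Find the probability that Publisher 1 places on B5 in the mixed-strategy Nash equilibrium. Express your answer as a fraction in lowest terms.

1/2

Publisher 1's mix p on A4 must make Publisher 2 indifferent between A4 and B5.
Publisher 2's payoff from A4: 12p + 6(1−p). From B5: 8p + 10(1−p).
Set equal: 4p = 4(1−p) → p = 4/8 = 1/2.
Probability on B5 is 1 − 1/2 = 1/2.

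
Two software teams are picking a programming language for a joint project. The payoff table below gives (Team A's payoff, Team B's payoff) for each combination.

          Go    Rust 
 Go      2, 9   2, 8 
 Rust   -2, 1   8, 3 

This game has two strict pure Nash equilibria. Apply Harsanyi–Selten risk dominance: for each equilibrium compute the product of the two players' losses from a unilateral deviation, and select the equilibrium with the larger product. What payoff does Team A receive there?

8

At both Go: Team A loses 2 − (-2) = 4 by deviating; Team B loses 9 − 8 = 1. Product = 4·1 = 4.
At both Rust: Team A loses 8 − 2 = 6 by deviating; Team B loses 3 − 1 = 2. Product = 6·2 = 12.
12 > 4, so both Rust is risk-dominant. Team A's payoff there is 8.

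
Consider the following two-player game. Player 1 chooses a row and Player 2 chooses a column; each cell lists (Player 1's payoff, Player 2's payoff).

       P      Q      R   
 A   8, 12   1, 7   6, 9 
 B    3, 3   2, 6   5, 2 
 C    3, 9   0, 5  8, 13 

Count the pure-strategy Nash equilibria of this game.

3

(A, P): Player 1 gets 8 (best alternative 3); Player 2 gets 12 (best alternative 9). Neither deviates — NE.
(B, Q): Player 1 gets 2 (best alternative 1); Player 2 gets 6 (best alternative 3). Neither deviates — NE.
(C, R): Player 1 gets 8 (best alternative 6); Player 2 gets 13 (best alternative 9). Neither deviates — NE.
(A, R) is not a NE: Player 1 would switch to C (8 > 6).
No other cell survives both best-response checks, so there are 3 pure NE.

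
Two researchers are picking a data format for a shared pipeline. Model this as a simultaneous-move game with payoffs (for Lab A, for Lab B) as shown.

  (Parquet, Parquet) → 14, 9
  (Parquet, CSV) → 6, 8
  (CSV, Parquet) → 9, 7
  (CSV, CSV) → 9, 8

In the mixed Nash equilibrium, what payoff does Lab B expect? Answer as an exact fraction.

8

Lab A mixes with probability p on Parquet, chosen so Lab B is indifferent: 9p + 7(1−p) = 8p + 8(1−p) gives p = 1/2.
Lab B's expected payoff is 9·1/2 + 7·1/2 = 8.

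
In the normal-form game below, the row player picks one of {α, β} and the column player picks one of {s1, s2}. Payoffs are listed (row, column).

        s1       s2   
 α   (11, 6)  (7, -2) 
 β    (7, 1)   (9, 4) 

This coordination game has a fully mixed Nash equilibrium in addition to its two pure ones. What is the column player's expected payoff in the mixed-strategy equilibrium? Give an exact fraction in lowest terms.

The row player mixes with probability p on α, chosen so the column player is indifferent: 6p + 1(1−p) = (-2)p + 4(1−p) gives p = 3/11.
The column player's expected payoff is 6·3/11 + 1·8/11 = 26/11.

26/11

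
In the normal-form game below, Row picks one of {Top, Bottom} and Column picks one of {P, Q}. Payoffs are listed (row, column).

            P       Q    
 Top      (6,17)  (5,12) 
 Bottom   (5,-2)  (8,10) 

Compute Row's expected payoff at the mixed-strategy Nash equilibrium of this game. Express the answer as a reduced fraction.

Column mixes with probability q on P, chosen so Row is indifferent: 6q + 5(1−q) = 5q + 8(1−q) gives q = 3/4.
Row's expected payoff (from either row, since indifferent) is 6·3/4 + 5·1/4 = 23/4.

23/4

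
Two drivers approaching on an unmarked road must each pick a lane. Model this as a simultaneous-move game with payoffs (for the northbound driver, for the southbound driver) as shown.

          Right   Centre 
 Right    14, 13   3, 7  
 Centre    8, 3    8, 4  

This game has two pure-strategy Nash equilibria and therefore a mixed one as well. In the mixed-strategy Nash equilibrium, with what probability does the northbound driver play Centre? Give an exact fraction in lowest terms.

The northbound driver's mix p on Right must make the southbound driver indifferent between Right and Centre.
The southbound driver's payoff from Right: 13p + 3(1−p). From Centre: 7p + 4(1−p).
Set equal: 6p = 1(1−p) → p = 1/7.
Probability on Centre is 1 − 1/7 = 6/7.

6/7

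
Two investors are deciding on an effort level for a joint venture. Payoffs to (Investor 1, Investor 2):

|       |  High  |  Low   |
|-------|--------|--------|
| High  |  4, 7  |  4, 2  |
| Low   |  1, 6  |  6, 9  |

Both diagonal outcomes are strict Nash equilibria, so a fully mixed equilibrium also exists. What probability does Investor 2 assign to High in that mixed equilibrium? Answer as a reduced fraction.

Investor 2's mix q on High must make Investor 1 indifferent between High and Low.
Investor 1's payoff from High: 4q + 4(1−q). From Low: 1q + 6(1−q).
Set equal: 3q = 2(1−q) → q = 2/5.

2/5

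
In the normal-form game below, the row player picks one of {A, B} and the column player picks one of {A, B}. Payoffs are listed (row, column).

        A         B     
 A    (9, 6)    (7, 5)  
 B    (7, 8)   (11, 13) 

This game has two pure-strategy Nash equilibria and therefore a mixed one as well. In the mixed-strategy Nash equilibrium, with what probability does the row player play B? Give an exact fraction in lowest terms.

The row player's mix p on A must make the column player indifferent between A and B.
The column player's payoff from A: 6p + 8(1−p). From B: 5p + 13(1−p).
Set equal: 1p = 5(1−p) → p = 5/6.
Probability on B is 1 − 5/6 = 1/6.

1/6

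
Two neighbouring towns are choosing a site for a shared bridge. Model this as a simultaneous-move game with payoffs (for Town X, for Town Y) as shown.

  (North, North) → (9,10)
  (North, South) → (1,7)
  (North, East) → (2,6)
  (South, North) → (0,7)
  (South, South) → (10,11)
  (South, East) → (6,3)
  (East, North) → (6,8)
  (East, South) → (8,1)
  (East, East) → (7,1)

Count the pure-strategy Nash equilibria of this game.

Both North: Town X gets 9 (best alternative 6); Town Y gets 10 (best alternative 7). Neither deviates — NE.
Both South: Town X gets 10 (best alternative 8); Town Y gets 11 (best alternative 7). Neither deviates — NE.
Both East is not a NE: Town Y would switch to North (8 > 1).
No other cell survives both best-response checks, so there are 2 pure NE.

2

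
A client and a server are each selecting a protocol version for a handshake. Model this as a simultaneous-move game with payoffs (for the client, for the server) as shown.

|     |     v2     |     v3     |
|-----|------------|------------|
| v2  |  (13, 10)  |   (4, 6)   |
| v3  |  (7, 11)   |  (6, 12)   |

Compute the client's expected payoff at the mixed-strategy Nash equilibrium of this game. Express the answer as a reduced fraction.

25/4

The server mixes with probability q on v2, chosen so the client is indifferent: 13q + 4(1−q) = 7q + 6(1−q) gives q = 1/4.
The client's expected payoff (from either row, since indifferent) is 13·1/4 + 4·3/4 = 25/4.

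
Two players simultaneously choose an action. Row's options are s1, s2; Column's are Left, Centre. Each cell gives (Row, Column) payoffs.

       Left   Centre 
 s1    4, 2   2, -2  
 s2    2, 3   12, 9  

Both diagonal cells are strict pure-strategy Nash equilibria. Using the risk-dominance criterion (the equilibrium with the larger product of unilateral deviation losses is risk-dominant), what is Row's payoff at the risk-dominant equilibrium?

12

At (s1, Left): Row loses 4 − 2 = 2 by deviating; Column loses 2 − (-2) = 4. Product = 2·4 = 8.
At (s2, Centre): Row loses 12 − 2 = 10 by deviating; Column loses 9 − 3 = 6. Product = 10·6 = 60.
60 > 8, so (s2, Centre) is risk-dominant. Row's payoff there is 12.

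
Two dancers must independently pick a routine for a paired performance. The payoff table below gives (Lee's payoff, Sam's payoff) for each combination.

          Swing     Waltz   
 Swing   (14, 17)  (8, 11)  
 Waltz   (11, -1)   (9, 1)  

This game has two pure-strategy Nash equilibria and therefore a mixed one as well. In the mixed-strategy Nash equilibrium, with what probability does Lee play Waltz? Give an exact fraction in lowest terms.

Lee's mix p on Swing must make Sam indifferent between Swing and Waltz.
Sam's payoff from Swing: 17p + (-1)(1−p). From Waltz: 11p + 1(1−p).
Set equal: 6p = 2(1−p) → p = 2/8 = 1/4.
Probability on Waltz is 1 − 1/4 = 3/4.

3/4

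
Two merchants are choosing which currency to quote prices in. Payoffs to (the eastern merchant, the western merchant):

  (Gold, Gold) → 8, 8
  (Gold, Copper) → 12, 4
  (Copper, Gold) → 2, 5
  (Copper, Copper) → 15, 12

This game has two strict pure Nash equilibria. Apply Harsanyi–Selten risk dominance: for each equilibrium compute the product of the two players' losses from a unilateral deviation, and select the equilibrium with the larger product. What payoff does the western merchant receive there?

At both Gold: the eastern merchant loses 8 − 2 = 6 by deviating; the western merchant loses 8 − 4 = 4. Product = 6·4 = 24.
At both Copper: the eastern merchant loses 15 − 12 = 3 by deviating; the western merchant loses 12 − 5 = 7. Product = 3·7 = 21.
24 > 21, so both Gold is risk-dominant. The western merchant's payoff there is 8.

8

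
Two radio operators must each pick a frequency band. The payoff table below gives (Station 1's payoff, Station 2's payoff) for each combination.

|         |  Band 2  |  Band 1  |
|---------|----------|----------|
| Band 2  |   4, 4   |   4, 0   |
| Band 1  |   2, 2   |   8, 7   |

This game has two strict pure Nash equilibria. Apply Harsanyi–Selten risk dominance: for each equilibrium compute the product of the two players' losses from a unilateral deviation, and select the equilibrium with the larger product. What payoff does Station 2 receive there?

At both Band 2: Station 1 loses 4 − 2 = 2 by deviating; Station 2 loses 4 − 0 = 4. Product = 2·4 = 8.
At both Band 1: Station 1 loses 8 − 4 = 4 by deviating; Station 2 loses 7 − 2 = 5. Product = 4·5 = 20.
20 > 8, so both Band 1 is risk-dominant. Station 2's payoff there is 7.

7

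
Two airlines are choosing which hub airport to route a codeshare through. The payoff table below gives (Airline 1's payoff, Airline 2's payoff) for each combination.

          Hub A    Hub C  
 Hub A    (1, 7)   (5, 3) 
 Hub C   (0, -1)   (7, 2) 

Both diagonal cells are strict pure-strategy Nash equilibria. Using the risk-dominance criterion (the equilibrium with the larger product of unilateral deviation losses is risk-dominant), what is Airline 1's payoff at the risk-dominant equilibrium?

At both Hub A: Airline 1 loses 1 − 0 = 1 by deviating; Airline 2 loses 7 − 3 = 4. Product = 1·4 = 4.
At both Hub C: Airline 1 loses 7 − 5 = 2 by deviating; Airline 2 loses 2 − (-1) = 3. Product = 2·3 = 6.
6 > 4, so both Hub C is risk-dominant. Airline 1's payoff there is 7.

7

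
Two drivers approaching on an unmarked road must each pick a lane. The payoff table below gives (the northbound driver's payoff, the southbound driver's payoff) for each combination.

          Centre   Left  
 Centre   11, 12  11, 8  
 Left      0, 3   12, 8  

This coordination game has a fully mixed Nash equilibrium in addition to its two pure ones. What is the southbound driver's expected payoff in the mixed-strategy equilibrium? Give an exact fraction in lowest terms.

8

The northbound driver mixes with probability p on Centre, chosen so the southbound driver is indifferent: 12p + 3(1−p) = 8p + 8(1−p) gives p = 5/9.
The southbound driver's expected payoff is 12·5/9 + 3·4/9 = 8.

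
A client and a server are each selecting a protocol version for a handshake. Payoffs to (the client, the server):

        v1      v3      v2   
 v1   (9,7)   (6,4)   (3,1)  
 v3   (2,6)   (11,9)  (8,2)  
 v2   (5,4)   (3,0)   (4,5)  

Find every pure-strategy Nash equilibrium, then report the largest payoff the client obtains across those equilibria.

11

Both v1 is a pure NE (the client: 9 ≥ 5; the server: 7 ≥ 4). The client gets 9.
Both v3 is a pure NE (the client: 11 ≥ 6; the server: 9 ≥ 6). The client gets 11.
Every other cell has a profitable deviation for at least one player. Highest of {9, 11} is 11.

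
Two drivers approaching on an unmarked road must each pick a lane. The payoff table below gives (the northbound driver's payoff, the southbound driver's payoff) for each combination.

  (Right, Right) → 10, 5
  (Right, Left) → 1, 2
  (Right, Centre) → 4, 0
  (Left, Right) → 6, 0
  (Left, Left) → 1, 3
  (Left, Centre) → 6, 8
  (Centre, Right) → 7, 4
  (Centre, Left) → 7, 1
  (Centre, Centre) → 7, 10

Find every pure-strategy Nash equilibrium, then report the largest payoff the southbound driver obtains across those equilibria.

10

Both Right is a pure NE (the northbound driver: 10 ≥ 7; the southbound driver: 5 ≥ 2). The southbound driver gets 5.
Both Centre is a pure NE (the northbound driver: 7 ≥ 6; the southbound driver: 10 ≥ 4). The southbound driver gets 10.
Every other cell has a profitable deviation for at least one player. Highest of {5, 10} is 10.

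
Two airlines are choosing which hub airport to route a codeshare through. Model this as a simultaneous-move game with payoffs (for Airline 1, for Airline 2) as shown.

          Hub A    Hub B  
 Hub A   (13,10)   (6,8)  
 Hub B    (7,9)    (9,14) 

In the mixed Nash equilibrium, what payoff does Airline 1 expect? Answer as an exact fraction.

Airline 2 mixes with probability q on Hub A, chosen so Airline 1 is indifferent: 13q + 6(1−q) = 7q + 9(1−q) gives q = 1/3.
Airline 1's expected payoff (from either row, since indifferent) is 13·1/3 + 6·2/3 = 25/3.

25/3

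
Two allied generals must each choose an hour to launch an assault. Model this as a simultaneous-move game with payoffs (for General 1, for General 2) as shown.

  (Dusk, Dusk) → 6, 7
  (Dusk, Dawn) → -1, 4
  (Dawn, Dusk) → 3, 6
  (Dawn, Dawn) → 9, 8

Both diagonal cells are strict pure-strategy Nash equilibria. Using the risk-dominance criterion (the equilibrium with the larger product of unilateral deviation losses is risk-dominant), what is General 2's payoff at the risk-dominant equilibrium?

At both Dusk: General 1 loses 6 − 3 = 3 by deviating; General 2 loses 7 − 4 = 3. Product = 3·3 = 9.
At both Dawn: General 1 loses 9 − (-1) = 10 by deviating; General 2 loses 8 − 6 = 2. Product = 10·2 = 20.
20 > 9, so both Dawn is risk-dominant. General 2's payoff there is 8.

8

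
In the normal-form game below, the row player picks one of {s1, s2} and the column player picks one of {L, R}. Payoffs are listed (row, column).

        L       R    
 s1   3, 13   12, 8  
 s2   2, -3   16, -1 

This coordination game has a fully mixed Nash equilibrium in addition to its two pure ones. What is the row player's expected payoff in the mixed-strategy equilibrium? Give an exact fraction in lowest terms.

The column player mixes with probability q on L, chosen so the row player is indifferent: 3q + 12(1−q) = 2q + 16(1−q) gives q = 4/5.
The row player's expected payoff (from either row, since indifferent) is 3·4/5 + 12·1/5 = 24/5.

24/5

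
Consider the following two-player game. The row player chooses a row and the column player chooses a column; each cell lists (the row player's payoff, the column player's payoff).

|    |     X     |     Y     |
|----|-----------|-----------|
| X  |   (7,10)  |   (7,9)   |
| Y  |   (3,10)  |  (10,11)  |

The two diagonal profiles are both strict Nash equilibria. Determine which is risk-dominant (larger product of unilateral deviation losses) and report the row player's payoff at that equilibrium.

7

At both X: the row player loses 7 − 3 = 4 by deviating; the column player loses 10 − 9 = 1. Product = 4·1 = 4.
At both Y: the row player loses 10 − 7 = 3 by deviating; the column player loses 11 − 10 = 1. Product = 3·1 = 3.
4 > 3, so both X is risk-dominant. The row player's payoff there is 7.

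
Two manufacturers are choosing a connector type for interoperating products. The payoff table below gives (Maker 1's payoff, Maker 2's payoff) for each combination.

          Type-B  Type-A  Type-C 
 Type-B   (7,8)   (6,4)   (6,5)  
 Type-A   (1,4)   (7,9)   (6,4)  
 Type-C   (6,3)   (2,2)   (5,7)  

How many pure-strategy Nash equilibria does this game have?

Both Type-B: Maker 1 gets 7 (best alternative 6); Maker 2 gets 8 (best alternative 5). Neither deviates — NE.
Both Type-A: Maker 1 gets 7 (best alternative 6); Maker 2 gets 9 (best alternative 4). Neither deviates — NE.
Both Type-C is not a NE: Maker 1 would switch to Type-B (6 > 5).
No other cell survives both best-response checks, so there are 2 pure NE.

2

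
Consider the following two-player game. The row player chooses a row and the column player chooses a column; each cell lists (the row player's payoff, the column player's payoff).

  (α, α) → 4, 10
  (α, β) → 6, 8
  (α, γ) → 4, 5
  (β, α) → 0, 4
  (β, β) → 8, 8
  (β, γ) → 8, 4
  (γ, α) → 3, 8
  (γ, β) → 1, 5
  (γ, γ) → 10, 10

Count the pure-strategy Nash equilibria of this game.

3

Both α: the row player gets 4 (best alternative 3); the column player gets 10 (best alternative 8). Neither deviates — NE.
Both β: the row player gets 8 (best alternative 6); the column player gets 8 (best alternative 4). Neither deviates — NE.
Both γ: the row player gets 10 (best alternative 8); the column player gets 10 (best alternative 8). Neither deviates — NE.
(α, γ) is not a NE: the row player would switch to γ (10 > 4).
No other cell survives both best-response checks, so there are 3 pure NE.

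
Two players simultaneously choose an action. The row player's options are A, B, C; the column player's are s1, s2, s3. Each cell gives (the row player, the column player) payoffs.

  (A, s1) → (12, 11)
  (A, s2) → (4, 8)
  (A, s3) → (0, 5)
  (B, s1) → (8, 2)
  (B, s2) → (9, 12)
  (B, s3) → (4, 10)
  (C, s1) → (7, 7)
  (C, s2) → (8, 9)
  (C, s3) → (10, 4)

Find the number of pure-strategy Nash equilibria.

(A, s1): the row player gets 12 (best alternative 8); the column player gets 11 (best alternative 8). Neither deviates — NE.
(B, s2): the row player gets 9 (best alternative 8); the column player gets 12 (best alternative 10). Neither deviates — NE.
(C, s3) is not a NE: the column player would switch to s2 (9 > 4).
No other cell survives both best-response checks, so there are 2 pure NE.

2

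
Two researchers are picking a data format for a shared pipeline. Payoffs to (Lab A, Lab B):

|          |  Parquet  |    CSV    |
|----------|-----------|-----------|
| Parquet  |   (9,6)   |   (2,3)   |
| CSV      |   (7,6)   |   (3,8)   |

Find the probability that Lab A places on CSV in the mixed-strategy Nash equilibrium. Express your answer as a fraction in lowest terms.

3/5

Lab A's mix p on Parquet must make Lab B indifferent between Parquet and CSV.
Lab B's payoff from Parquet: 6p + 6(1−p). From CSV: 3p + 8(1−p).
Set equal: 3p = 2(1−p) → p = 2/5.
Probability on CSV is 1 − 2/5 = 3/5.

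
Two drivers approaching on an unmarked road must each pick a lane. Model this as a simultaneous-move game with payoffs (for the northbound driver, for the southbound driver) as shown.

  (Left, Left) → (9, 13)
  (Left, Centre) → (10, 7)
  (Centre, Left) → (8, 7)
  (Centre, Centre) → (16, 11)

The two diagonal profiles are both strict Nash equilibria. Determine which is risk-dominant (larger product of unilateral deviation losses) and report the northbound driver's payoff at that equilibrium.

16

At both Left: the northbound driver loses 9 − 8 = 1 by deviating; the southbound driver loses 13 − 7 = 6. Product = 1·6 = 6.
At both Centre: the northbound driver loses 16 − 10 = 6 by deviating; the southbound driver loses 11 − 7 = 4. Product = 6·4 = 24.
24 > 6, so both Centre is risk-dominant. The northbound driver's payoff there is 16.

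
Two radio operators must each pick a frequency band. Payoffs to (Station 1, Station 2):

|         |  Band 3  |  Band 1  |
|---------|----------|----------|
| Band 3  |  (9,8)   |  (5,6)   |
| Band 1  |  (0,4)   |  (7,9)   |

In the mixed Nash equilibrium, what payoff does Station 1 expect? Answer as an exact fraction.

Station 2 mixes with probability q on Band 3, chosen so Station 1 is indifferent: 9q + 5(1−q) = 0q + 7(1−q) gives q = 2/11.
Station 1's expected payoff (from either row, since indifferent) is 9·2/11 + 5·9/11 = 63/11.

63/11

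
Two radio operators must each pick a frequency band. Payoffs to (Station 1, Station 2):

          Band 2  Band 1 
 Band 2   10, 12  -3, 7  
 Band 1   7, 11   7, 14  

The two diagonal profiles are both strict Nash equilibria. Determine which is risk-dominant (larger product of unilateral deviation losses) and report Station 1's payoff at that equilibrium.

7

At both Band 2: Station 1 loses 10 − 7 = 3 by deviating; Station 2 loses 12 − 7 = 5. Product = 3·5 = 15.
At both Band 1: Station 1 loses 7 − (-3) = 10 by deviating; Station 2 loses 14 − 11 = 3. Product = 10·3 = 30.
30 > 15, so both Band 1 is risk-dominant. Station 1's payoff there is 7.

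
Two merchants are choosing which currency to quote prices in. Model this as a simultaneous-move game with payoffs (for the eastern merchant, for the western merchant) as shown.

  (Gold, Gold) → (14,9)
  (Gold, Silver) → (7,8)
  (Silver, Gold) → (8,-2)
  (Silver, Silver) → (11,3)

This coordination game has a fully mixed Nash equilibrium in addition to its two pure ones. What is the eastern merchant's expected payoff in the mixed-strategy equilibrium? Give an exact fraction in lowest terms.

The western merchant mixes with probability q on Gold, chosen so the eastern merchant is indifferent: 14q + 7(1−q) = 8q + 11(1−q) gives q = 2/5.
The eastern merchant's expected payoff (from either row, since indifferent) is 14·2/5 + 7·3/5 = 49/5.

49/5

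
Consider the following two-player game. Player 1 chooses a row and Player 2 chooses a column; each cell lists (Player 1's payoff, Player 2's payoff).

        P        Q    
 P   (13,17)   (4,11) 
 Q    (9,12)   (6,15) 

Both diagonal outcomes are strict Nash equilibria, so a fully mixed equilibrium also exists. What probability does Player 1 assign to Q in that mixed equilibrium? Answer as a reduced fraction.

Player 1's mix p on P must make Player 2 indifferent between P and Q.
Player 2's payoff from P: 17p + 12(1−p). From Q: 11p + 15(1−p).
Set equal: 6p = 3(1−p) → p = 3/9 = 1/3.
Probability on Q is 1 − 1/3 = 2/3.

2/3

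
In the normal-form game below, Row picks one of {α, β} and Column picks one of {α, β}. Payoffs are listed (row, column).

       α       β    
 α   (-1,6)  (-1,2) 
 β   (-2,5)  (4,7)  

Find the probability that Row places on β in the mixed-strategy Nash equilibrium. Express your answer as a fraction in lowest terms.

Row's mix p on α must make Column indifferent between α and β.
Column's payoff from α: 6p + 5(1−p). From β: 2p + 7(1−p).
Set equal: 4p = 2(1−p) → p = 2/6 = 1/3.
Probability on β is 1 − 1/3 = 2/3.

2/3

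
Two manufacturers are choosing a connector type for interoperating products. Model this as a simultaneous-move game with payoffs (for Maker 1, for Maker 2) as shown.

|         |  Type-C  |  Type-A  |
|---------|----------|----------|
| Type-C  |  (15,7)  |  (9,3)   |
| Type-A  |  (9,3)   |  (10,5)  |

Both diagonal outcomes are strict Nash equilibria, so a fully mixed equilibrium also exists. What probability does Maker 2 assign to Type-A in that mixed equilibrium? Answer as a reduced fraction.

6/7

Maker 2's mix q on Type-C must make Maker 1 indifferent between Type-C and Type-A.
Maker 1's payoff from Type-C: 15q + 9(1−q). From Type-A: 9q + 10(1−q).
Set equal: 6q = 1(1−q) → q = 1/7.
Probability on Type-A is 1 − 1/7 = 6/7.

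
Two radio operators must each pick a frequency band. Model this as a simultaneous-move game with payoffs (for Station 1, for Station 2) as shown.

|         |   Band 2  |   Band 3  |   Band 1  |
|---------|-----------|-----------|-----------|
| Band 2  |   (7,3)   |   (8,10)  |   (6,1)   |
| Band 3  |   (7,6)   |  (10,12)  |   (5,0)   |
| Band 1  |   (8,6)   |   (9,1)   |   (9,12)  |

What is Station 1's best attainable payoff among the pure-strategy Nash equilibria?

10

Both Band 3 is a pure NE (Station 1: 10 ≥ 9; Station 2: 12 ≥ 6). Station 1 gets 10.
Both Band 1 is a pure NE (Station 1: 9 ≥ 6; Station 2: 12 ≥ 6). Station 1 gets 9.
Every other cell has a profitable deviation for at least one player. Highest of {10, 9} is 10.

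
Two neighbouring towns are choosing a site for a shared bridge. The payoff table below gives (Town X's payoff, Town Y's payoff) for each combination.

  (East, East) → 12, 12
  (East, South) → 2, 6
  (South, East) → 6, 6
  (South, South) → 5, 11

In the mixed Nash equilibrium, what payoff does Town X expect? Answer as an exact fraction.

16/3

Town Y mixes with probability q on East, chosen so Town X is indifferent: 12q + 2(1−q) = 6q + 5(1−q) gives q = 1/3.
Town X's expected payoff (from either row, since indifferent) is 12·1/3 + 2·2/3 = 16/3.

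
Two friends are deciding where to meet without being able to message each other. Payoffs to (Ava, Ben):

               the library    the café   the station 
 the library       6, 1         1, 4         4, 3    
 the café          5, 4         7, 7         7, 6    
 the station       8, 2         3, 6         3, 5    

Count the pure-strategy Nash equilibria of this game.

1

Both the café: Ava gets 7 (best alternative 3); Ben gets 7 (best alternative 6). Neither deviates — NE.
Both the library is not a NE: Ava would switch to the station (8 > 6).
No other cell survives both best-response checks, so there is 1 pure NE.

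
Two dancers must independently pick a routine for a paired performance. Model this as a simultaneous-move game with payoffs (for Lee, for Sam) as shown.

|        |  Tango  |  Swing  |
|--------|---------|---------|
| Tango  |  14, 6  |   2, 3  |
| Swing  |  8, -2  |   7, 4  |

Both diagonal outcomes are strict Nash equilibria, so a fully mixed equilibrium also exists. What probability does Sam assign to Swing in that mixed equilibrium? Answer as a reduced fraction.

6/11

Sam's mix q on Tango must make Lee indifferent between Tango and Swing.
Lee's payoff from Tango: 14q + 2(1−q). From Swing: 8q + 7(1−q).
Set equal: 6q = 5(1−q) → q = 5/11.
Probability on Swing is 1 − 5/11 = 6/11.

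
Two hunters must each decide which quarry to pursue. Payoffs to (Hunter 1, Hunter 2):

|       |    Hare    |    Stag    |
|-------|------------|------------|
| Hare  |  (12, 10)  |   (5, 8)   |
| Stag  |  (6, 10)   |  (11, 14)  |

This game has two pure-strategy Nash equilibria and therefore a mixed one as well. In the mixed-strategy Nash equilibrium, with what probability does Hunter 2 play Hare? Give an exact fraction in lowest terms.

Hunter 2's mix q on Hare must make Hunter 1 indifferent between Hare and Stag.
Hunter 1's payoff from Hare: 12q + 5(1−q). From Stag: 6q + 11(1−q).
Set equal: 6q = 6(1−q) → q = 6/12 = 1/2.

1/2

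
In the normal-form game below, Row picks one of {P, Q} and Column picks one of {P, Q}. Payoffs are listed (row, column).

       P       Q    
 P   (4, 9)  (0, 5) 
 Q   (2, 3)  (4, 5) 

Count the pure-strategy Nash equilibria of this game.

Both P: Row gets 4 (best alternative 2); Column gets 9 (best alternative 5). Neither deviates — NE.
Both Q: Row gets 4 (best alternative 0); Column gets 5 (best alternative 3). Neither deviates — NE.
(Q, P) is not a NE: Row would switch to P (4 > 2).
No other cell survives both best-response checks, so there are 2 pure NE.

2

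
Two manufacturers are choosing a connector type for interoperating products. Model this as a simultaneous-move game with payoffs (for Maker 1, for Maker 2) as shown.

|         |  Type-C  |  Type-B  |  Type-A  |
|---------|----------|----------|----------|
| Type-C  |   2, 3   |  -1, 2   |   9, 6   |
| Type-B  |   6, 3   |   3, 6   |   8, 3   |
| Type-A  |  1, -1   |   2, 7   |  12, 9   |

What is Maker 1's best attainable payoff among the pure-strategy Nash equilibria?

Both Type-B is a pure NE (Maker 1: 3 ≥ 2; Maker 2: 6 ≥ 3). Maker 1 gets 3.
Both Type-A is a pure NE (Maker 1: 12 ≥ 9; Maker 2: 9 ≥ 7). Maker 1 gets 12.
Every other cell has a profitable deviation for at least one player. Highest of {3, 12} is 12.

12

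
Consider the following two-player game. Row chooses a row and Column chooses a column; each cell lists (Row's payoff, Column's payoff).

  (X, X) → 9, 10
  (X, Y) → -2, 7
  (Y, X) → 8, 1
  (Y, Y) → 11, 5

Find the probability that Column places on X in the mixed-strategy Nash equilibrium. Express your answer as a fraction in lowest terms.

13/14

Column's mix q on X must make Row indifferent between X and Y.
Row's payoff from X: 9q + (-2)(1−q). From Y: 8q + 11(1−q).
Set equal: 1q = 13(1−q) → q = 13/14.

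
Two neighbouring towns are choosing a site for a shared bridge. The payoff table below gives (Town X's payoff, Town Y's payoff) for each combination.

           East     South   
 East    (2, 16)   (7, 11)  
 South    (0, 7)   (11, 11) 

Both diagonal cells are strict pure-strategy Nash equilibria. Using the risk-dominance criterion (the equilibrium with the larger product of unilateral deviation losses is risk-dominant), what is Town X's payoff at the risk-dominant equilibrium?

At both East: Town X loses 2 − 0 = 2 by deviating; Town Y loses 16 − 11 = 5. Product = 2·5 = 10.
At both South: Town X loses 11 − 7 = 4 by deviating; Town Y loses 11 − 7 = 4. Product = 4·4 = 16.
16 > 10, so both South is risk-dominant. Town X's payoff there is 11.

11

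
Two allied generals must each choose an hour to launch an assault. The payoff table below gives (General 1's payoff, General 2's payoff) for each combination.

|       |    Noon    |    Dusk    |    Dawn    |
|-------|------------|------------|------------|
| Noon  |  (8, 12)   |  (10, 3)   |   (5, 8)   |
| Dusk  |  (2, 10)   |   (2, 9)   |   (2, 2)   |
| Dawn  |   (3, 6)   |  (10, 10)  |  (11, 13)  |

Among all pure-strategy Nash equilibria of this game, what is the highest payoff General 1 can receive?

Both Noon is a pure NE (General 1: 8 ≥ 3; General 2: 12 ≥ 8). General 1 gets 8.
Both Dawn is a pure NE (General 1: 11 ≥ 5; General 2: 13 ≥ 10). General 1 gets 11.
Every other cell has a profitable deviation for at least one player. Highest of {8, 11} is 11.

11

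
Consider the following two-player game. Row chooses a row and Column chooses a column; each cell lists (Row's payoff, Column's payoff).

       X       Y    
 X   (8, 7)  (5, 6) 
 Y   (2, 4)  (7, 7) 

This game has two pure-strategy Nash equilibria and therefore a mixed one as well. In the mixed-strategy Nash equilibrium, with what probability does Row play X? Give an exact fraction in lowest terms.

3/4

Row's mix p on X must make Column indifferent between X and Y.
Column's payoff from X: 7p + 4(1−p). From Y: 6p + 7(1−p).
Set equal: 1p = 3(1−p) → p = 3/4.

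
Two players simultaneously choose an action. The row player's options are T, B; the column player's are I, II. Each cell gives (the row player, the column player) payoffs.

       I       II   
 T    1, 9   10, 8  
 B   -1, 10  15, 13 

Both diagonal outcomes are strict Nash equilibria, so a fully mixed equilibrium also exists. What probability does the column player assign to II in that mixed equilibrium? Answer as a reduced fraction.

The column player's mix q on I must make the row player indifferent between T and B.
The row player's payoff from T: 1q + 10(1−q). From B: (-1)q + 15(1−q).
Set equal: 2q = 5(1−q) → q = 5/7.
Probability on II is 1 − 5/7 = 2/7.

2/7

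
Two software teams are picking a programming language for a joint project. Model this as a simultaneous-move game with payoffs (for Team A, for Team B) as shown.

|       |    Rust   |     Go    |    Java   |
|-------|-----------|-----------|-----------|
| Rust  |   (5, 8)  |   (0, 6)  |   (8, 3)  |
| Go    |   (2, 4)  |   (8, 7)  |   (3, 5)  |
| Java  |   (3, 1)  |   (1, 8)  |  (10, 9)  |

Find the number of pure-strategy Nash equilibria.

3

Both Rust: Team A gets 5 (best alternative 3); Team B gets 8 (best alternative 6). Neither deviates — NE.
Both Go: Team A gets 8 (best alternative 1); Team B gets 7 (best alternative 5). Neither deviates — NE.
Both Java: Team A gets 10 (best alternative 8); Team B gets 9 (best alternative 8). Neither deviates — NE.
(Java, Go) is not a NE: Team A would switch to Go (8 > 1).
No other cell survives both best-response checks, so there are 3 pure NE.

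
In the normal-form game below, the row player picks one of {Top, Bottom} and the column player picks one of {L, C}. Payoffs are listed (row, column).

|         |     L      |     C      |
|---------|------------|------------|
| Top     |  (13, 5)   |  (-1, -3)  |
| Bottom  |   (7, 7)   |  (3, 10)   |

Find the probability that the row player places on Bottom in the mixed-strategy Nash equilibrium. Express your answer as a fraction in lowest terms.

The row player's mix p on Top must make the column player indifferent between L and C.
The column player's payoff from L: 5p + 7(1−p). From C: (-3)p + 10(1−p).
Set equal: 8p = 3(1−p) → p = 3/11.
Probability on Bottom is 1 − 3/11 = 8/11.

8/11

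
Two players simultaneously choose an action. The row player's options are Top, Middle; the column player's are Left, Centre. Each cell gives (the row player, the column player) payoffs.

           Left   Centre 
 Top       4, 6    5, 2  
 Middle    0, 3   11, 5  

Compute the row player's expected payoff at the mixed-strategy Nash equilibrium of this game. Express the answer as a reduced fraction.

22/5

The column player mixes with probability q on Left, chosen so the row player is indifferent: 4q + 5(1−q) = 0q + 11(1−q) gives q = 3/5.
The row player's expected payoff (from either row, since indifferent) is 4·3/5 + 5·2/5 = 22/5.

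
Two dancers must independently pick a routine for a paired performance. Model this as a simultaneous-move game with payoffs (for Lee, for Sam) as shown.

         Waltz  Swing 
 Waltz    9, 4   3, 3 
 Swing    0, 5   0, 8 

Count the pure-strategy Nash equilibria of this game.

Both Waltz: Lee gets 9 (best alternative 0); Sam gets 4 (best alternative 3). Neither deviates — NE.
Both Swing is not a NE: Lee would switch to Waltz (3 > 0).
No other cell survives both best-response checks, so there is 1 pure NE.

1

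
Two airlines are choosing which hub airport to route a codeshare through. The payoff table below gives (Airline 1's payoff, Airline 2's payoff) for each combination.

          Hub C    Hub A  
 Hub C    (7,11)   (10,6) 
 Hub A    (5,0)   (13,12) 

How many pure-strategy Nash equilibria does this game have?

2

Both Hub C: Airline 1 gets 7 (best alternative 5); Airline 2 gets 11 (best alternative 6). Neither deviates — NE.
Both Hub A: Airline 1 gets 13 (best alternative 10); Airline 2 gets 12 (best alternative 0). Neither deviates — NE.
(Hub C, Hub A) is not a NE: Airline 1 would switch to Hub A (13 > 10).
No other cell survives both best-response checks, so there are 2 pure NE.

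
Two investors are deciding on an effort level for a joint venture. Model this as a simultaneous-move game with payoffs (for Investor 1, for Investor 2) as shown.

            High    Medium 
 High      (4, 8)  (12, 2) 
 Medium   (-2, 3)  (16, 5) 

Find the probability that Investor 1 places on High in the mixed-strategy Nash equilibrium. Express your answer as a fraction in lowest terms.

1/4

Investor 1's mix p on High must make Investor 2 indifferent between High and Medium.
Investor 2's payoff from High: 8p + 3(1−p). From Medium: 2p + 5(1−p).
Set equal: 6p = 2(1−p) → p = 2/8 = 1/4.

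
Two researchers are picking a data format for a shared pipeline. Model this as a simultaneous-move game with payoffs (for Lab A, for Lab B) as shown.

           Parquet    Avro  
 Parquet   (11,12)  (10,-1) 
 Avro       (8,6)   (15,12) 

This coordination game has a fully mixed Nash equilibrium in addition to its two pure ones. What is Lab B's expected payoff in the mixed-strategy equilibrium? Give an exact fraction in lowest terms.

150/19

Lab A mixes with probability p on Parquet, chosen so Lab B is indifferent: 12p + 6(1−p) = (-1)p + 12(1−p) gives p = 6/19.
Lab B's expected payoff is 12·6/19 + 6·13/19 = 150/19.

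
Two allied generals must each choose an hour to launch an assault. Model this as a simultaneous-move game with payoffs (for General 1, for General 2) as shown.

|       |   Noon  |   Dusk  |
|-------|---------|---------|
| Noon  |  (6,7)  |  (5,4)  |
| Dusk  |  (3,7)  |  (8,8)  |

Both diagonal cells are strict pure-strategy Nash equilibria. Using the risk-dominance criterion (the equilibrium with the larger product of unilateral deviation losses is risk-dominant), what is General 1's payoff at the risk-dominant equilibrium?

6

At both Noon: General 1 loses 6 − 3 = 3 by deviating; General 2 loses 7 − 4 = 3. Product = 3·3 = 9.
At both Dusk: General 1 loses 8 − 5 = 3 by deviating; General 2 loses 8 − 7 = 1. Product = 3·1 = 3.
9 > 3, so both Noon is risk-dominant. General 1's payoff there is 6.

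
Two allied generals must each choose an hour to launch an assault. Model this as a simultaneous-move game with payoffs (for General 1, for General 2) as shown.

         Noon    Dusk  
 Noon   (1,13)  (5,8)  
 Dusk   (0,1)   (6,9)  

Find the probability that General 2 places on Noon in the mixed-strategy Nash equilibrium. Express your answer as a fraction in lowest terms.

1/2

General 2's mix q on Noon must make General 1 indifferent between Noon and Dusk.
General 1's payoff from Noon: 1q + 5(1−q). From Dusk: 0q + 6(1−q).
Set equal: 1q = 1(1−q) → q = 1/2.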